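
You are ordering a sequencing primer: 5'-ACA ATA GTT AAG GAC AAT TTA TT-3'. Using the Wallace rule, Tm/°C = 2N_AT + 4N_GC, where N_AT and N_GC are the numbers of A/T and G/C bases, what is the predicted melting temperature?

Counting bases: G=3, T=8, A=10, C=2
AT pairs contribute 18, GC pairs contribute 5.
Tm = 2×18 + 4×5 = 56°C

56°C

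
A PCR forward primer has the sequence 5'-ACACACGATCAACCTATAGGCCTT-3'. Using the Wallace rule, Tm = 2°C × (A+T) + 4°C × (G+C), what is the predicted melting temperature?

70°C

Scanning the sequence gives G=3, C=8, T=5, A=8.
A+T = 13, G+C = 11
Tm = 2(13) + 4(11) = 26 + 44 = 70°C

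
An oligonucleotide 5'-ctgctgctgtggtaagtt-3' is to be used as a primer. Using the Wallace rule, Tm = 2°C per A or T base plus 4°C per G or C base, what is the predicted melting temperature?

Scanning the sequence gives G=6, C=3, A=2, T=7.
AT pairs contribute 9, GC pairs contribute 9.
Tm = 2×9 + 4×9 = 54°C

54°C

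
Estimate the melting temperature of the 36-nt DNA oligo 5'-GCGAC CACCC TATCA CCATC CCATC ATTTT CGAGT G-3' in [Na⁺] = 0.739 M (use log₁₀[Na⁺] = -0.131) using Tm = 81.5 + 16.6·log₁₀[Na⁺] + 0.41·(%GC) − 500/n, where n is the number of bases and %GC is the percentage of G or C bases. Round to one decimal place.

Length n = 36. Base counts: A=8, T=9, G=5, C=14
G+C = 19, so %GC = 19/36 × 100 = 52.778%
Salt term: 16.6 × (-0.131) = -2.175
GC term: 0.41 × 52.778 = 21.639; length term: −500/36 = −13.889
Tm = 81.5 + (-2.175) + 21.639 − 13.889 = 87.075 → 87.1°C

87.1°C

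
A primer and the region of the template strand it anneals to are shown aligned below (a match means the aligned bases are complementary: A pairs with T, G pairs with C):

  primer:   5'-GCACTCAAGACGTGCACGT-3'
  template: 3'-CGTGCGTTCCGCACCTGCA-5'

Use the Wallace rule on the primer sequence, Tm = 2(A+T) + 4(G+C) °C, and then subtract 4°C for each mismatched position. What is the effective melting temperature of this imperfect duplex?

48°C

Primer base counts: A=5, T=3, G=5, C=6 → A+T=8, G+C=11
Perfect-match Tm = 2(8) + 4(11) = 16 + 44 = 60°C
Mismatches (positions where the bases are not complementary): 3 (at positions 5, 10, 15)
Effective Tm = 60 − 3×4 = 60 − 12 = 48°C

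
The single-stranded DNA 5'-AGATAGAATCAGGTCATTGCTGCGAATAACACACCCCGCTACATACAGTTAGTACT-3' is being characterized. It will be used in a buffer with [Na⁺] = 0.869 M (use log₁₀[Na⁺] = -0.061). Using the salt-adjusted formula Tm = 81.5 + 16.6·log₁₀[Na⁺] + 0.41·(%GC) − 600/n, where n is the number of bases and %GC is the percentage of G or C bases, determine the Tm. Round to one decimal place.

Length n = 56. Counting bases: A=19, C=14, T=13, G=10
G+C = 24, so %GC = 24/56 × 100 = 42.857%
Salt term: 16.6 × (-0.061) = -1.013
GC term: 0.41 × 42.857 = 17.571; length term: −600/56 = −10.714
Tm = 81.5 + (-1.013) + 17.571 − 10.714 = 87.344 → 87.3°C

87.3°C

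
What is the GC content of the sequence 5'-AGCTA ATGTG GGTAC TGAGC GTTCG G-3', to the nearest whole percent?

Base counts: G=10, C=4, A=5, T=7
G+C = 10 + 4 = 14 out of 26 bases
%GC = 14/26 × 100 = 53.85% ≈ 54%

54%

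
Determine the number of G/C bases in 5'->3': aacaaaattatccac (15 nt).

Counting bases: T=3, C=4, G=0, A=8
Total G or C: 0 + 4 = 4

4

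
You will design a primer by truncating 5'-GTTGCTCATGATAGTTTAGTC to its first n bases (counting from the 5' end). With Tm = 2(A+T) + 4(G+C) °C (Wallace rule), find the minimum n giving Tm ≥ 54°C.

First 19 bases: GTTGCTCATGATAGTTTAG → Tm = 52°C (< 54°C)
First 20 bases: GTTGCTCATGATAGTTTAGT → Tm = 54°C (≥ 54°C)
Since every base adds ≥2°C, Tm only increases with n, so the threshold is first crossed at n = 20.

n = 20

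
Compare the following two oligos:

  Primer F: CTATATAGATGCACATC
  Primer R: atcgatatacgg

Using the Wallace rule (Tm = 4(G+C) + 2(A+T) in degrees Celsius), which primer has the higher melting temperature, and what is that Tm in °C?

Primer F, 46°C

Primer F: A+T=11, G+C=6 → Tm = 2(11)+4(6) = 46°C
Primer R: A+T=7, G+C=5 → Tm = 2(7)+4(5) = 34°C
46°C vs 34°C → primer F is higher.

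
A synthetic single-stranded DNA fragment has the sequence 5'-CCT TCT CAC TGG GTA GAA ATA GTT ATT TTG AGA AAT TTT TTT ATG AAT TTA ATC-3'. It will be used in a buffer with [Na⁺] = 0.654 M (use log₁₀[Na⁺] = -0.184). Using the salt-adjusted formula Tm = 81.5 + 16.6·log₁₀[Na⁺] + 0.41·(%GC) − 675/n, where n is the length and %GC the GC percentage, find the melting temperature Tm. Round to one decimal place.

76.6°C

Length n = 54. Base counts: G=8, C=6, T=24, A=16
G+C = 14, so %GC = 14/54 × 100 = 25.926%
Salt term: 16.6 × (-0.184) = -3.054
GC term: 0.41 × 25.926 = 10.63; length term: −675/54 = −12.5
Tm = 81.5 + (-3.054) + 10.63 − 12.5 = 76.576 → 76.6°C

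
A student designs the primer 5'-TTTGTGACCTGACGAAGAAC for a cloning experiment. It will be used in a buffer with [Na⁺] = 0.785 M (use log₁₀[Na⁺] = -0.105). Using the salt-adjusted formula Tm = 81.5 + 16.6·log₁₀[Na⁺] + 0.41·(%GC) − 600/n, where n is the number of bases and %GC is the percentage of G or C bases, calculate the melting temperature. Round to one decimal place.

Length n = 20. C=4, T=5, G=5, A=6
G+C = 9, so %GC = 9/20 × 100 = 45%
Salt term: 16.6 × (-0.105) = -1.743
GC term: 0.41 × 45 = 18.45; length term: −600/20 = −30
Tm = 81.5 + (-1.743) + 18.45 − 30 = 68.207 → 68.2°C

68.2°C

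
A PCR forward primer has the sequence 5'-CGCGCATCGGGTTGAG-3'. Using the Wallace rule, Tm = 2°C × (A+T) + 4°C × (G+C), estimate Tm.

54°C

G=7, T=3, C=4, A=2
A+T = 5, G+C = 11
Tm = 2×5 + 4×11 = 54°C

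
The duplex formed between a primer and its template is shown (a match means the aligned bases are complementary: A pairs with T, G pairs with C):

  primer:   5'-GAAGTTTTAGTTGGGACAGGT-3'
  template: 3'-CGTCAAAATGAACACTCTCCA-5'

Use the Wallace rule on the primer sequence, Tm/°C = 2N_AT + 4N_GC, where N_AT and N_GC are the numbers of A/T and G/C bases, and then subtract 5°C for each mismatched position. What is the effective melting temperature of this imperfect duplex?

40°C

Primer base counts: A=5, T=7, G=8, C=1 → A+T=12, G+C=9
Perfect-match Tm = 2(12) + 4(9) = 24 + 36 = 60°C
Mismatches (positions where the bases are not complementary): 4 (at positions 2, 10, 14, 17)
Effective Tm = 60 − 4×5 = 60 − 20 = 40°C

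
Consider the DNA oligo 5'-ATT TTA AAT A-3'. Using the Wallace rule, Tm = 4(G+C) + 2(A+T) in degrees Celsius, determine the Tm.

20°C

Scanning the sequence gives C=0, T=5, G=0, A=5.
A+T = 10, G+C = 0
Tm = 2×10 + 4×0 = 20°C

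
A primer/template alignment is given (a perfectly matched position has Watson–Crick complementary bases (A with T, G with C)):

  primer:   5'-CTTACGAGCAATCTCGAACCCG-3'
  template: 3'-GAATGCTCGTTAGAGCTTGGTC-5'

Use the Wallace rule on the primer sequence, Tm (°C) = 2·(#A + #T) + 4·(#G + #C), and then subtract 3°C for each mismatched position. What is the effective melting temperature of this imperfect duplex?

Primer base counts: A=6, T=4, G=4, C=8 → A+T=10, G+C=12
Perfect-match Tm = 2(10) + 4(12) = 20 + 48 = 68°C
Mismatches (positions where the bases are not complementary): 1 (at position 21)
Effective Tm = 68 − 1×3 = 68 − 3 = 65°C

65°C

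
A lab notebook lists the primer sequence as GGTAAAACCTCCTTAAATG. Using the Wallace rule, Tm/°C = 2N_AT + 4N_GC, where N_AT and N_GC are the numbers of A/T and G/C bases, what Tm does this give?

52°C

Counting bases: G=3, A=7, T=5, C=4
A+T = 12, G+C = 7
Tm = 2(12) + 4(7) = 24 + 28 = 52°C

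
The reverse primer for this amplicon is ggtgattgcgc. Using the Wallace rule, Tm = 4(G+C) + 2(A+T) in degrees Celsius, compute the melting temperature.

Scanning the sequence gives C=2, A=1, G=5, T=3.
AT pairs contribute 4, GC pairs contribute 7.
Tm = 4·7 + 2·4 = 28 + 8 = 36°C

36°C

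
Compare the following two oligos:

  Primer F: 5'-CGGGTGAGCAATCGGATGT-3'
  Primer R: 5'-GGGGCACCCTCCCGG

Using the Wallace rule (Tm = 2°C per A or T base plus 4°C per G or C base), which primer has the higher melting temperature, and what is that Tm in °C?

Primer F, 60°C

Primer F: A+T=8, G+C=11 → Tm = 2(8)+4(11) = 60°C
Primer R: A+T=2, G+C=13 → Tm = 2(2)+4(13) = 56°C
60°C vs 56°C → primer F is higher.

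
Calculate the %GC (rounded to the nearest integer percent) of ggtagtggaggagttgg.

Counting bases: G=10, T=4, C=0, A=3
G+C = 10 + 0 = 10 out of 17 bases
%GC = 10/17 × 100 = 58.82% ≈ 59%

59%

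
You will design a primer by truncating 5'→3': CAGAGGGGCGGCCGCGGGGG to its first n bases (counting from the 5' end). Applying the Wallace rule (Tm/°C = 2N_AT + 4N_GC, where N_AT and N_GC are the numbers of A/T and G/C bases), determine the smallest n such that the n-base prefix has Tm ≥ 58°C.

First 15 bases: CAGAGGGGCGGCCGC → Tm = 56°C (< 58°C)
First 16 bases: CAGAGGGGCGGCCGCG → Tm = 60°C (≥ 58°C)
Since every base adds ≥2°C, Tm only increases with n, so the threshold is first crossed at n = 16.

n = 16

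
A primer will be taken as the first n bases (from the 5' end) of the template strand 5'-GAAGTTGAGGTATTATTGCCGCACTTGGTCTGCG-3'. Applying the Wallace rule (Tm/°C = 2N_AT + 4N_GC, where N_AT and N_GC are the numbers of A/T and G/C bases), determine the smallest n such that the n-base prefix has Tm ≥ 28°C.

First 9 bases: GAAGTTGAG → Tm = 26°C (< 28°C)
First 10 bases: GAAGTTGAGG → Tm = 30°C (≥ 28°C)
Each additional base adds 2°C (A/T) or 4°C (G/C), so Tm is non-decreasing in n; n = 10 is the first length to reach 28°C.

n = 10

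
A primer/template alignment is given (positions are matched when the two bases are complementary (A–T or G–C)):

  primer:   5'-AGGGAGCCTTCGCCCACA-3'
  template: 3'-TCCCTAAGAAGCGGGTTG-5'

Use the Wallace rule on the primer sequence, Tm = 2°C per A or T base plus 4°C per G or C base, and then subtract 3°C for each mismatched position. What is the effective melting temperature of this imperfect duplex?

48°C

Primer base counts: A=4, T=2, G=5, C=7 → A+T=6, G+C=12
Perfect-match Tm = 2(6) + 4(12) = 12 + 48 = 60°C
Mismatches (positions where the bases are not complementary): 4 (at positions 6, 7, 17, 18)
Effective Tm = 60 − 4×3 = 60 − 12 = 48°C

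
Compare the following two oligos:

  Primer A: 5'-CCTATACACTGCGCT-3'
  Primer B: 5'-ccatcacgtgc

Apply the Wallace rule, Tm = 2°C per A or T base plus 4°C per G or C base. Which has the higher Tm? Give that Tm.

Primer A, 46°C

Primer A: A+T=7, G+C=8 → Tm = 2(7)+4(8) = 46°C
Primer B: A+T=4, G+C=7 → Tm = 2(4)+4(7) = 36°C
46°C vs 36°C → primer A is higher.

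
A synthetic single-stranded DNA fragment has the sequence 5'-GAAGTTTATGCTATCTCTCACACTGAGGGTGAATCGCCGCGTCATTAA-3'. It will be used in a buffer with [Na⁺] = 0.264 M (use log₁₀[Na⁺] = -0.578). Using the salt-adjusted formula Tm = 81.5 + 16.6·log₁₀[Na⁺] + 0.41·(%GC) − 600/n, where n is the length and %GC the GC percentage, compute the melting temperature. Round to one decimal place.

Length n = 48. Base counts: G=11, A=12, T=14, C=11
G+C = 22, so %GC = 22/48 × 100 = 45.833%
Salt term: 16.6 × (-0.578) = -9.595
GC term: 0.41 × 45.833 = 18.792; length term: −600/48 = −12.5
Tm = 81.5 + (-9.595) + 18.792 − 12.5 = 78.197 → 78.2°C

78.2°C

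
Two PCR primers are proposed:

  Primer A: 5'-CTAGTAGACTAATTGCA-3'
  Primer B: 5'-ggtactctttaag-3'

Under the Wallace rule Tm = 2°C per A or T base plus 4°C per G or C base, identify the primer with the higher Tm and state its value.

Primer A, 46°C

Primer A: A+T=11, G+C=6 → Tm = 2(11)+4(6) = 46°C
Primer B: A+T=8, G+C=5 → Tm = 2(8)+4(5) = 36°C
46°C vs 36°C → primer A is higher.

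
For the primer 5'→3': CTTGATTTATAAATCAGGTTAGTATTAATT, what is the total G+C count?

6

Base counts: G=4, C=2, A=10, T=14
G+C = 4 + 2 = 6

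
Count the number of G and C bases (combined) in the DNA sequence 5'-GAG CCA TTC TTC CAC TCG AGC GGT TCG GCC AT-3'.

C=11, G=8, A=5, T=8
Total G or C: 8 + 11 = 19

19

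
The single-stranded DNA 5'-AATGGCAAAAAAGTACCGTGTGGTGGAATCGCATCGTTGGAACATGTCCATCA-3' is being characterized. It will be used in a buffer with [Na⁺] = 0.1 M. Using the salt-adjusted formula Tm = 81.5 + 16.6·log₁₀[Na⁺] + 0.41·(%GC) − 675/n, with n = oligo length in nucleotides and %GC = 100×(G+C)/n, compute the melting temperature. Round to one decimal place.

70.7°C

Length n = 53. G=14, A=17, T=12, C=10
G+C = 24, so %GC = 24/53 × 100 = 45.283%
Salt term: 16.6 × (-1) = -16.6
GC term: 0.41 × 45.283 = 18.566; length term: −675/53 = −12.736
Tm = 81.5 + (-16.6) + 18.566 − 12.736 = 70.73 → 70.7°C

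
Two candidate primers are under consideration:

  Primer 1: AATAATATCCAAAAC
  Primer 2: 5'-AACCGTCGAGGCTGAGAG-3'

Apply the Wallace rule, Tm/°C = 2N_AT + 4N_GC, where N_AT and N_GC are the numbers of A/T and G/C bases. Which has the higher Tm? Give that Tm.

Primer 2, 58°C

Primer 1: A+T=12, G+C=3 → Tm = 2(12)+4(3) = 36°C
Primer 2: A+T=7, G+C=11 → Tm = 2(7)+4(11) = 58°C
36°C vs 58°C → primer 2 is higher.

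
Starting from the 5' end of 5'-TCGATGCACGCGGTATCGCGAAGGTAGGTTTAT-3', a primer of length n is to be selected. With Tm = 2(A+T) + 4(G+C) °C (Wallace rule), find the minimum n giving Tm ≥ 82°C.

n = 26

First 25 bases: TCGATGCACGCGGTATCGCGAAGGT → Tm = 80°C (< 82°C)
First 26 bases: TCGATGCACGCGGTATCGCGAAGGTA → Tm = 82°C (≥ 82°C)
Since every base adds ≥2°C, Tm only increases with n, so the threshold is first crossed at n = 26.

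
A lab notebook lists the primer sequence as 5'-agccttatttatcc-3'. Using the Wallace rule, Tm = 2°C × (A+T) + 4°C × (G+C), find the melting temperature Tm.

Scanning the sequence gives C=4, G=1, T=6, A=3.
A+T = 9, G+C = 5
Tm = 4·5 + 2·9 = 20 + 18 = 38°C

38°C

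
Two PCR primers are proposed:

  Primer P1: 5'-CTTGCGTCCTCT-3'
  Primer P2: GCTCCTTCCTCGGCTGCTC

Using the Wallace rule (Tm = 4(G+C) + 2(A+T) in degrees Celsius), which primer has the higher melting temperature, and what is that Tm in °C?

Primer P1: A+T=5, G+C=7 → Tm = 2(5)+4(7) = 38°C
Primer P2: A+T=6, G+C=13 → Tm = 2(6)+4(13) = 64°C
38°C vs 64°C → primer P2 is higher.

Primer P2, 64°C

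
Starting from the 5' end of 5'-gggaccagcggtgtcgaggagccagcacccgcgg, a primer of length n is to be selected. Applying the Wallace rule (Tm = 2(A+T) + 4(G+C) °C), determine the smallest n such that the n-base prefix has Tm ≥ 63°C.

n = 19

First 18 bases: GGGACCAGCGGTGTCGAG → Tm = 62°C (< 63°C)
First 19 bases: GGGACCAGCGGTGTCGAGG → Tm = 66°C (≥ 63°C)
Since every base adds ≥2°C, Tm only increases with n, so the threshold is first crossed at n = 19.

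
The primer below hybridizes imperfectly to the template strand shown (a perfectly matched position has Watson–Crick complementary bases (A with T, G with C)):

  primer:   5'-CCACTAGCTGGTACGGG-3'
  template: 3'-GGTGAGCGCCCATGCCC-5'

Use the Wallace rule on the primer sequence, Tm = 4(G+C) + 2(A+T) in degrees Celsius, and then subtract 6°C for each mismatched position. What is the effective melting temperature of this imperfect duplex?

44°C

Primer base counts: A=3, T=3, G=6, C=5 → A+T=6, G+C=11
Perfect-match Tm = 2(6) + 4(11) = 12 + 44 = 56°C
Mismatches (positions where the bases are not complementary): 2 (at positions 6, 9)
Effective Tm = 56 − 2×6 = 56 − 12 = 44°C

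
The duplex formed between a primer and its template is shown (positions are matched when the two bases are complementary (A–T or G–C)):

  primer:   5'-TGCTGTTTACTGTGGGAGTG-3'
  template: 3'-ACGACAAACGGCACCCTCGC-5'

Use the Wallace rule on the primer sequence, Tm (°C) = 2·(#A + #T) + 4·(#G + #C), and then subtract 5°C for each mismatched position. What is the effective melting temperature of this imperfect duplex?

Primer base counts: A=2, T=8, G=8, C=2 → A+T=10, G+C=10
Perfect-match Tm = 2(10) + 4(10) = 20 + 40 = 60°C
Mismatches (positions where the bases are not complementary): 3 (at positions 9, 11, 19)
Effective Tm = 60 − 3×5 = 60 − 15 = 45°C

45°C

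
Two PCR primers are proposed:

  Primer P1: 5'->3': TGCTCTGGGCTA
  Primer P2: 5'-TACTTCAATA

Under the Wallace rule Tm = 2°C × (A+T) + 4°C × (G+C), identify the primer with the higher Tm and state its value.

Primer P1, 38°C

Primer P1: A+T=5, G+C=7 → Tm = 2(5)+4(7) = 38°C
Primer P2: A+T=8, G+C=2 → Tm = 2(8)+4(2) = 24°C
38°C vs 24°C → primer P1 is higher.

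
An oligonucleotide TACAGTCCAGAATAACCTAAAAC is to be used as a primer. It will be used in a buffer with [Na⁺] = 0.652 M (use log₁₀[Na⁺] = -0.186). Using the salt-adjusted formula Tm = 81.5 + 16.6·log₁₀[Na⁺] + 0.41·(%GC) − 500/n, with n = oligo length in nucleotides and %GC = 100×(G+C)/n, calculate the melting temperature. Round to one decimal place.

Length n = 23. Scanning the sequence gives T=4, G=2, C=6, A=11.
G+C = 8, so %GC = 8/23 × 100 = 34.783%
Salt term: 16.6 × (-0.186) = -3.088
GC term: 0.41 × 34.783 = 14.261; length term: −500/23 = −21.739
Tm = 81.5 + (-3.088) + 14.261 − 21.739 = 70.934 → 70.9°C

70.9°C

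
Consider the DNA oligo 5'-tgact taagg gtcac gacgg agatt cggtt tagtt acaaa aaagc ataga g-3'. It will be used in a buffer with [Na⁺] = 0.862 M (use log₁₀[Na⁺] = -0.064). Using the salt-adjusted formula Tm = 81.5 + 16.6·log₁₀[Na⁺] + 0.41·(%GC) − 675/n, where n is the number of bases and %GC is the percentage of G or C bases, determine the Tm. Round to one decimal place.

Length n = 51. Scanning the sequence gives C=7, A=18, G=14, T=12.
G+C = 21, so %GC = 21/51 × 100 = 41.176%
Salt term: 16.6 × (-0.064) = -1.062
GC term: 0.41 × 41.176 = 16.882; length term: −675/51 = −13.235
Tm = 81.5 + (-1.062) + 16.882 − 13.235 = 84.085 → 84.1°C

84.1°C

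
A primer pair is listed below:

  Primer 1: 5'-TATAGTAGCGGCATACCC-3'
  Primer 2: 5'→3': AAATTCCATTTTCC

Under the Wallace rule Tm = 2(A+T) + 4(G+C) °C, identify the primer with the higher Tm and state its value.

Primer 1: A+T=9, G+C=9 → Tm = 2(9)+4(9) = 54°C
Primer 2: A+T=10, G+C=4 → Tm = 2(10)+4(4) = 36°C
54°C vs 36°C → primer 1 is higher.

Primer 1, 54°C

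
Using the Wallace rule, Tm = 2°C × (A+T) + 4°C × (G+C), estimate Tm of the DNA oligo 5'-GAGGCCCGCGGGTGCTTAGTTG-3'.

G=10, A=2, T=5, C=5
AT pairs contribute 7, GC pairs contribute 15.
Tm = 2(7) + 4(15) = 14 + 60 = 74°C

74°C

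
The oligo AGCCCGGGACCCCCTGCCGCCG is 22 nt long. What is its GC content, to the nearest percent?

Scanning the sequence gives T=1, C=12, G=7, A=2.
G+C = 7 + 12 = 19 out of 22 bases
%GC = 19/22 × 100 = 86.36% ≈ 86%

86%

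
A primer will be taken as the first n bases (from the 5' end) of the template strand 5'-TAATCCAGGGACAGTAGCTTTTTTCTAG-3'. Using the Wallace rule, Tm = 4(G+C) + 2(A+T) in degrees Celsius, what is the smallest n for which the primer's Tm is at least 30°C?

n = 10

First 9 bases: TAATCCAGG → Tm = 26°C (< 30°C)
First 10 bases: TAATCCAGGG → Tm = 30°C (≥ 30°C)
Each additional base adds 2°C (A/T) or 4°C (G/C), so Tm is non-decreasing in n; n = 10 is the first length to reach 30°C.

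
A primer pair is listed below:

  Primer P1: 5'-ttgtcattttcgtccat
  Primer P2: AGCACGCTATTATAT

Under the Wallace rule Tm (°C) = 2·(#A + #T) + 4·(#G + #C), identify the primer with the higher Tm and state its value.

Primer P1: A+T=11, G+C=6 → Tm = 2(11)+4(6) = 46°C
Primer P2: A+T=10, G+C=5 → Tm = 2(10)+4(5) = 40°C
46°C vs 40°C → primer P1 is higher.

Primer P1, 46°C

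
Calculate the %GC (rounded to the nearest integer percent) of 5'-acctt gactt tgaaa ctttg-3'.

Base counts: G=3, T=8, C=4, A=5
G+C = 3 + 4 = 7 out of 20 bases
%GC = 7/20 × 100 = 35% ≈ 35%

35%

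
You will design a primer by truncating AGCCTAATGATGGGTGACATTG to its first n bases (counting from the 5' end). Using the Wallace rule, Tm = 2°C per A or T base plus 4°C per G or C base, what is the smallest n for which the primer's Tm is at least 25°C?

n = 9

First 8 bases: AGCCTAAT → Tm = 22°C (< 25°C)
First 9 bases: AGCCTAATG → Tm = 26°C (≥ 25°C)
Each additional base adds 2°C (A/T) or 4°C (G/C), so Tm is non-decreasing in n; n = 9 is the first length to reach 25°C.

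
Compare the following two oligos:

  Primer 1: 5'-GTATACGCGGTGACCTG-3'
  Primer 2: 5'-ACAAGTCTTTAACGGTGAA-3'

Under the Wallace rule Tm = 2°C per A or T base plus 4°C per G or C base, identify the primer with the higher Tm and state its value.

Primer 1, 54°C

Primer 1: A+T=7, G+C=10 → Tm = 2(7)+4(10) = 54°C
Primer 2: A+T=12, G+C=7 → Tm = 2(12)+4(7) = 52°C
54°C vs 52°C → primer 1 is higher.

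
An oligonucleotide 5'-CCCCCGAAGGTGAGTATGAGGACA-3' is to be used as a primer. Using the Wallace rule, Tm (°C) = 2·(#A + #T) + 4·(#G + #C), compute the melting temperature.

Scanning the sequence gives C=6, T=3, A=7, G=8.
A+T = 10, G+C = 14
Tm = 4·14 + 2·10 = 56 + 20 = 76°C

76°C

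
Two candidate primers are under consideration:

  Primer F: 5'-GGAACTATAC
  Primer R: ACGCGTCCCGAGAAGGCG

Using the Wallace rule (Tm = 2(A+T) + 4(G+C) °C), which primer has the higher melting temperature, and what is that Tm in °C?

Primer R, 62°C

Primer F: A+T=6, G+C=4 → Tm = 2(6)+4(4) = 28°C
Primer R: A+T=5, G+C=13 → Tm = 2(5)+4(13) = 62°C
28°C vs 62°C → primer R is higher.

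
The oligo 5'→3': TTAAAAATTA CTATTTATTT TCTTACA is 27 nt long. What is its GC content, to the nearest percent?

11%

Counting bases: A=10, C=3, G=0, T=14
G+C = 0 + 3 = 3 out of 27 bases
%GC = 3/27 × 100 = 11.11% ≈ 11%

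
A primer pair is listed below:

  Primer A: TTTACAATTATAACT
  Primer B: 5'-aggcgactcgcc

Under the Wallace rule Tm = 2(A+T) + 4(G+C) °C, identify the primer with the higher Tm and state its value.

Primer B, 42°C

Primer A: A+T=13, G+C=2 → Tm = 2(13)+4(2) = 34°C
Primer B: A+T=3, G+C=9 → Tm = 2(3)+4(9) = 42°C
34°C vs 42°C → primer B is higher.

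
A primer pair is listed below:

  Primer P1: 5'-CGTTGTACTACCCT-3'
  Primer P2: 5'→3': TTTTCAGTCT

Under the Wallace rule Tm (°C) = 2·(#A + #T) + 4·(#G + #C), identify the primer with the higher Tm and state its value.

Primer P1: A+T=7, G+C=7 → Tm = 2(7)+4(7) = 42°C
Primer P2: A+T=7, G+C=3 → Tm = 2(7)+4(3) = 26°C
42°C vs 26°C → primer P1 is higher.

Primer P1, 42°C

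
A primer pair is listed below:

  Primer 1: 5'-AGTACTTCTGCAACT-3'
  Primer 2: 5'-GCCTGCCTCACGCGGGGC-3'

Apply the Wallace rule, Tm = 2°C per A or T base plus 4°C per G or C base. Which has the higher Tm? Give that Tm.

Primer 1: A+T=9, G+C=6 → Tm = 2(9)+4(6) = 42°C
Primer 2: A+T=3, G+C=15 → Tm = 2(3)+4(15) = 66°C
42°C vs 66°C → primer 2 is higher.

Primer 2, 66°C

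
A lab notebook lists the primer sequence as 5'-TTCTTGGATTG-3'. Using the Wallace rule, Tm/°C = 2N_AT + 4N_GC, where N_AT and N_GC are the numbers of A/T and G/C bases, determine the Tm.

Counting bases: C=1, A=1, T=6, G=3
So N_AT = 7 and N_GC = 4.
Tm = 4·4 + 2·7 = 16 + 14 = 30°C

30°C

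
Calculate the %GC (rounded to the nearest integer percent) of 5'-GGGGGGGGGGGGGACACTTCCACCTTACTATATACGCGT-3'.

Counting bases: C=9, A=7, G=15, T=8
G+C = 15 + 9 = 24 out of 39 bases
%GC = 24/39 × 100 = 61.54% ≈ 62%

62%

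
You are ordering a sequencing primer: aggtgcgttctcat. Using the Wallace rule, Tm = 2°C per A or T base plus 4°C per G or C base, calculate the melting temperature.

42°C

Scanning the sequence gives C=3, G=4, T=5, A=2.
So N_AT = 7 and N_GC = 7.
Tm = 4·7 + 2·7 = 28 + 14 = 42°C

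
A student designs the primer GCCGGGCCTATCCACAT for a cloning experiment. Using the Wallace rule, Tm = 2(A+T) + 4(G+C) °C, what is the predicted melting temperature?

56°C

Counting bases: A=3, G=4, T=3, C=7
A+T = 6, G+C = 11
Tm = 4·11 + 2·6 = 44 + 12 = 56°C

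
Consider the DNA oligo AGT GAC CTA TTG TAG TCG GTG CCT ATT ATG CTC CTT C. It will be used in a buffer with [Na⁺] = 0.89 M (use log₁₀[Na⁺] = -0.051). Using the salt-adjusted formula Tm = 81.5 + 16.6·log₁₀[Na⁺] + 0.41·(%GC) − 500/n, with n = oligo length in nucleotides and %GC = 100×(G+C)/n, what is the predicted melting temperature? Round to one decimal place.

86.0°C

Length n = 37. Counting bases: G=8, T=14, C=9, A=6
G+C = 17, so %GC = 17/37 × 100 = 45.946%
Salt term: 16.6 × (-0.051) = -0.847
GC term: 0.41 × 45.946 = 18.838; length term: −500/37 = −13.514
Tm = 81.5 + (-0.847) + 18.838 − 13.514 = 85.977 → 86.0°C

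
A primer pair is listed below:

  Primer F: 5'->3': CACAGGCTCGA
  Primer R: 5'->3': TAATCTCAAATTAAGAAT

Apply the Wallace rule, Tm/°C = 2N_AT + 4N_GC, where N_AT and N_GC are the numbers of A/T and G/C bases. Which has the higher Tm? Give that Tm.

Primer F: A+T=4, G+C=7 → Tm = 2(4)+4(7) = 36°C
Primer R: A+T=15, G+C=3 → Tm = 2(15)+4(3) = 42°C
36°C vs 42°C → primer R is higher.

Primer R, 42°C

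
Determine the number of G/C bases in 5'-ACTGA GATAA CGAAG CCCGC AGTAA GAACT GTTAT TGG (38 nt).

G=10, C=7, A=13, T=8
Total G or C: 10 + 7 = 17

17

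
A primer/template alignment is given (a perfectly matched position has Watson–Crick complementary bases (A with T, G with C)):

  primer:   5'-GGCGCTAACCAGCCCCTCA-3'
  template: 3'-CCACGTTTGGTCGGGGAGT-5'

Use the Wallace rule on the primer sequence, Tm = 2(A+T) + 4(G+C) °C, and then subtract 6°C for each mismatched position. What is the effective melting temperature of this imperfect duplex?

Primer base counts: A=4, T=2, G=4, C=9 → A+T=6, G+C=13
Perfect-match Tm = 2(6) + 4(13) = 12 + 52 = 64°C
Mismatches (positions where the bases are not complementary): 2 (at positions 3, 6)
Effective Tm = 64 − 2×6 = 64 − 12 = 52°C

52°C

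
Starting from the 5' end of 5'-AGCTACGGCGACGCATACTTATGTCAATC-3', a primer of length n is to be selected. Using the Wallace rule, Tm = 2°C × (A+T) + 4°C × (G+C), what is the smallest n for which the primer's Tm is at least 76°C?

First 24 bases: AGCTACGGCGACGCATACTTATGT → Tm = 72°C (< 76°C)
First 25 bases: AGCTACGGCGACGCATACTTATGTC → Tm = 76°C (≥ 76°C)
Each additional base adds 2°C (A/T) or 4°C (G/C), so Tm is non-decreasing in n; n = 25 is the first length to reach 76°C.

n = 25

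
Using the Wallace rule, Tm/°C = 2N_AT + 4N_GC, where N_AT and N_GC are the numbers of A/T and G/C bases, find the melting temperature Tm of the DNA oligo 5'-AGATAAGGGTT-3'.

30°C

A=4, G=4, T=3, C=0
So N_AT = 7 and N_GC = 4.
Tm = 4·4 + 2·7 = 16 + 14 = 30°C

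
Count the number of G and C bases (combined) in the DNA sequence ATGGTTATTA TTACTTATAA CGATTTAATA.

Scanning the sequence gives A=11, G=3, C=2, T=14.
G+C = 3 + 2 = 5

5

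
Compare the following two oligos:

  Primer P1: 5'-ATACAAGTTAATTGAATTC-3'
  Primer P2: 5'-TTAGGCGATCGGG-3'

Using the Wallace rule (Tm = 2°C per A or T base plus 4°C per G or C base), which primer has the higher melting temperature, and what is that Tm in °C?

Primer P1: A+T=15, G+C=4 → Tm = 2(15)+4(4) = 46°C
Primer P2: A+T=5, G+C=8 → Tm = 2(5)+4(8) = 42°C
46°C vs 42°C → primer P1 is higher.

Primer P1, 46°C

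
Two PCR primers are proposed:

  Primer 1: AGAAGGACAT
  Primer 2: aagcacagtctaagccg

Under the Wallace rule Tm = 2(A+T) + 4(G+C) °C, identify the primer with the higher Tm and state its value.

Primer 1: A+T=6, G+C=4 → Tm = 2(6)+4(4) = 28°C
Primer 2: A+T=8, G+C=9 → Tm = 2(8)+4(9) = 52°C
28°C vs 52°C → primer 2 is higher.

Primer 2, 52°C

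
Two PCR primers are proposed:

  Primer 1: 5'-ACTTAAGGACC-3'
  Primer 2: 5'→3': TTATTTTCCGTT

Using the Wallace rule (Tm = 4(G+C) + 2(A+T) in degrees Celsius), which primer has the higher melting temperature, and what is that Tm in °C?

Primer 1: A+T=6, G+C=5 → Tm = 2(6)+4(5) = 32°C
Primer 2: A+T=9, G+C=3 → Tm = 2(9)+4(3) = 30°C
32°C vs 30°C → primer 1 is higher.

Primer 1, 32°C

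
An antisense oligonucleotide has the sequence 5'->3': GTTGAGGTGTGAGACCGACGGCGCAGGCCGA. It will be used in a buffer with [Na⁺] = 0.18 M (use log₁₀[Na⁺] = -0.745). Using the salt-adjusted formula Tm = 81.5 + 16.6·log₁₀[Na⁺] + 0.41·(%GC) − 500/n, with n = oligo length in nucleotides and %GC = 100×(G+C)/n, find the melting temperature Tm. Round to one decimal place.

80.8°C

Length n = 31. Scanning the sequence gives T=4, G=14, A=6, C=7.
G+C = 21, so %GC = 21/31 × 100 = 67.742%
Salt term: 16.6 × (-0.745) = -12.367
GC term: 0.41 × 67.742 = 27.774; length term: −500/31 = −16.129
Tm = 81.5 + (-12.367) + 27.774 − 16.129 = 80.778 → 80.8°C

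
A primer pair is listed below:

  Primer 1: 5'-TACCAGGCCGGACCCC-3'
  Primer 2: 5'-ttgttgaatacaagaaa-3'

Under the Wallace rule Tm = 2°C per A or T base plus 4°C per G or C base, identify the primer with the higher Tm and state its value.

Primer 1: A+T=4, G+C=12 → Tm = 2(4)+4(12) = 56°C
Primer 2: A+T=13, G+C=4 → Tm = 2(13)+4(4) = 42°C
56°C vs 42°C → primer 1 is higher.

Primer 1, 56°C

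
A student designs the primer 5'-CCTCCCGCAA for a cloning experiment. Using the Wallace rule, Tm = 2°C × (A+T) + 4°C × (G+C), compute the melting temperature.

34°C

Counting bases: T=1, A=2, C=6, G=1
A+T = 3, G+C = 7
Tm = 2×3 + 4×7 = 34°C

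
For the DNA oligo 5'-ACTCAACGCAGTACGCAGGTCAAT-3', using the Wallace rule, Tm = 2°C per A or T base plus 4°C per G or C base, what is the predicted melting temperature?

72°C

Scanning the sequence gives G=5, T=4, A=8, C=7.
AT pairs contribute 12, GC pairs contribute 12.
Tm = 2(12) + 4(12) = 24 + 48 = 72°C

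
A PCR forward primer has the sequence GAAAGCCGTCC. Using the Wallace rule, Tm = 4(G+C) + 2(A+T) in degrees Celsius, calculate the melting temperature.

A=3, T=1, C=4, G=3
So N_AT = 4 and N_GC = 7.
Tm = 2(4) + 4(7) = 8 + 28 = 36°C

36°C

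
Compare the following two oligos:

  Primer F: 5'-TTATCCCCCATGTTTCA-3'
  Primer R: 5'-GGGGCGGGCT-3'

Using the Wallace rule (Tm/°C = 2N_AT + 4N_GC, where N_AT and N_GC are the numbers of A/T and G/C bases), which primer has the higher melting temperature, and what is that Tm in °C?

Primer F, 48°C

Primer F: A+T=10, G+C=7 → Tm = 2(10)+4(7) = 48°C
Primer R: A+T=1, G+C=9 → Tm = 2(1)+4(9) = 38°C
48°C vs 38°C → primer F is higher.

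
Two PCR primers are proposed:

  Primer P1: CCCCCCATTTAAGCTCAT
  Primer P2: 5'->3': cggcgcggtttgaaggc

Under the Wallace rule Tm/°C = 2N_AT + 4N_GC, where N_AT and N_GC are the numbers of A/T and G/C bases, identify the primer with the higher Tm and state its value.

Primer P1: A+T=9, G+C=9 → Tm = 2(9)+4(9) = 54°C
Primer P2: A+T=5, G+C=12 → Tm = 2(5)+4(12) = 58°C
54°C vs 58°C → primer P2 is higher.

Primer P2, 58°C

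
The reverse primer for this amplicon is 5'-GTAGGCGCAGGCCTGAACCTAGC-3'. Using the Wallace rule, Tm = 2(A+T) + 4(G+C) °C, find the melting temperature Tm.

76°C

T=3, C=7, A=5, G=8
A+T = 8, G+C = 15
Tm = 4·15 + 2·8 = 60 + 16 = 76°C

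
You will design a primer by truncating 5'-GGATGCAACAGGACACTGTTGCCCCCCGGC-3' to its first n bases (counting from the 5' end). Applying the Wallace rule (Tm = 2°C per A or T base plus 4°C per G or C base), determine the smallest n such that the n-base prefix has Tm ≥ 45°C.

First 14 bases: GGATGCAACAGGAC → Tm = 44°C (< 45°C)
First 15 bases: GGATGCAACAGGACA → Tm = 46°C (≥ 45°C)
Since every base adds ≥2°C, Tm only increases with n, so the threshold is first crossed at n = 15.

n = 15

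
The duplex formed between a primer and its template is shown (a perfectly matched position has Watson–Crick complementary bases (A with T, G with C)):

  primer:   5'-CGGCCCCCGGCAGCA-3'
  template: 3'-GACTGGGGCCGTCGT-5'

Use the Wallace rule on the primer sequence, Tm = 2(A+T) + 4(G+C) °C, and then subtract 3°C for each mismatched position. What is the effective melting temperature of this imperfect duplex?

50°C

Primer base counts: A=2, T=0, G=5, C=8 → A+T=2, G+C=13
Perfect-match Tm = 2(2) + 4(13) = 4 + 52 = 56°C
Mismatches (positions where the bases are not complementary): 2 (at positions 2, 4)
Effective Tm = 56 − 2×3 = 56 − 6 = 50°C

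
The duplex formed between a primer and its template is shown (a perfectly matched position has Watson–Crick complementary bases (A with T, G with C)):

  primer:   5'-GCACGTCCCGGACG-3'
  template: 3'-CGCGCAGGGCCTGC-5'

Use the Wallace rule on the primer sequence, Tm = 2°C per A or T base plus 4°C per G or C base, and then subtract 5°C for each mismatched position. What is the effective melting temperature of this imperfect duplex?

Primer base counts: A=2, T=1, G=5, C=6 → A+T=3, G+C=11
Perfect-match Tm = 2(3) + 4(11) = 6 + 44 = 50°C
Mismatches (positions where the bases are not complementary): 1 (at position 3)
Effective Tm = 50 − 1×5 = 50 − 5 = 45°C

45°C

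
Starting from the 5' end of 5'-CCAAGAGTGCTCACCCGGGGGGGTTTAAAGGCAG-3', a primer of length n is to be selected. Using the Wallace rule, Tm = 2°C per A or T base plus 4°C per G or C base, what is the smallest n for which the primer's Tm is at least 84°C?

First 24 bases: CCAAGAGTGCTCACCCGGGGGGGT → Tm = 82°C (< 84°C)
First 25 bases: CCAAGAGTGCTCACCCGGGGGGGTT → Tm = 84°C (≥ 84°C)
Each additional base adds 2°C (A/T) or 4°C (G/C), so Tm is non-decreasing in n; n = 25 is the first length to reach 84°C.

n = 25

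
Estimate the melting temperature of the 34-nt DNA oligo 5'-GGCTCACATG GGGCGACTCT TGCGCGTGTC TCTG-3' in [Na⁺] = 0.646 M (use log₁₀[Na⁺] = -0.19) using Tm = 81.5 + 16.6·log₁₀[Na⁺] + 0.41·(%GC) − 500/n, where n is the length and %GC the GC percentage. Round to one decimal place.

90.2°C

Length n = 34. Scanning the sequence gives C=10, T=9, A=3, G=12.
G+C = 22, so %GC = 22/34 × 100 = 64.706%
Salt term: 16.6 × (-0.19) = -3.154
GC term: 0.41 × 64.706 = 26.529; length term: −500/34 = −14.706
Tm = 81.5 + (-3.154) + 26.529 − 14.706 = 90.169 → 90.2°C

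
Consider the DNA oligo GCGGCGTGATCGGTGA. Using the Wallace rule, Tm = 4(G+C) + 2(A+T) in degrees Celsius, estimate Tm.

54°C

Base counts: T=3, G=8, C=3, A=2
AT pairs contribute 5, GC pairs contribute 11.
Tm = 2×5 + 4×11 = 54°C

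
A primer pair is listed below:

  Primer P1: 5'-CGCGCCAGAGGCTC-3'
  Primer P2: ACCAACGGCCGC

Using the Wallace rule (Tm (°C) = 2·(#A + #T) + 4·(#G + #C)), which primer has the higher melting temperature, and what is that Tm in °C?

Primer P1: A+T=3, G+C=11 → Tm = 2(3)+4(11) = 50°C
Primer P2: A+T=3, G+C=9 → Tm = 2(3)+4(9) = 42°C
50°C vs 42°C → primer P1 is higher.

Primer P1, 50°C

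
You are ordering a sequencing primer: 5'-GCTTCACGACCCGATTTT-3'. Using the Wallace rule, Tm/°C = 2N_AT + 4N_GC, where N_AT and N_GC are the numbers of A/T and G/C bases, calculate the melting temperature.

54°C

Counting bases: C=6, T=6, A=3, G=3
So N_AT = 9 and N_GC = 9.
Tm = 2×9 + 4×9 = 54°C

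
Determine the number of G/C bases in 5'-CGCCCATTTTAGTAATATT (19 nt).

6

Counting bases: A=5, C=4, G=2, T=8
G+C = 2 + 4 = 6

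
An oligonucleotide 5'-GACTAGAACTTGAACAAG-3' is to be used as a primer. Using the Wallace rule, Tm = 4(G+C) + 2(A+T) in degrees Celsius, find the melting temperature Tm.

50°C

A=8, C=3, G=4, T=3
So N_AT = 11 and N_GC = 7.
Tm = 2×11 + 4×7 = 50°C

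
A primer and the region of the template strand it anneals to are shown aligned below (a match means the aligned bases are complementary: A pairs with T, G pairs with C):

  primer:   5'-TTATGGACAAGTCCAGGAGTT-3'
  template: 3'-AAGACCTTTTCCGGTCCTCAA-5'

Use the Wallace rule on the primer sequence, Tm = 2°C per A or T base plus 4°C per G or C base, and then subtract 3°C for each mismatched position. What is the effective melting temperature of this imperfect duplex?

51°C

Primer base counts: A=6, T=6, G=6, C=3 → A+T=12, G+C=9
Perfect-match Tm = 2(12) + 4(9) = 24 + 36 = 60°C
Mismatches (positions where the bases are not complementary): 3 (at positions 3, 8, 12)
Effective Tm = 60 − 3×3 = 60 − 9 = 51°C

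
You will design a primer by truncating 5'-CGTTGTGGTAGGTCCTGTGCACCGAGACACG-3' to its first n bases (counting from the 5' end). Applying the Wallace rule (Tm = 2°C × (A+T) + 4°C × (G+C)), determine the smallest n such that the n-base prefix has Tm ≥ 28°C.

n = 9

First 8 bases: CGTTGTGG → Tm = 26°C (< 28°C)
First 9 bases: CGTTGTGGT → Tm = 28°C (≥ 28°C)
Since every base adds ≥2°C, Tm only increases with n, so the threshold is first crossed at n = 9.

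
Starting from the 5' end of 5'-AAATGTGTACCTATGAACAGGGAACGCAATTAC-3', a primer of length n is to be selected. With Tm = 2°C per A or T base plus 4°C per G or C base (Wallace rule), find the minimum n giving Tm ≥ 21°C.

n = 9

First 8 bases: AAATGTGT → Tm = 20°C (< 21°C)
First 9 bases: AAATGTGTA → Tm = 22°C (≥ 21°C)
Since every base adds ≥2°C, Tm only increases with n, so the threshold is first crossed at n = 9.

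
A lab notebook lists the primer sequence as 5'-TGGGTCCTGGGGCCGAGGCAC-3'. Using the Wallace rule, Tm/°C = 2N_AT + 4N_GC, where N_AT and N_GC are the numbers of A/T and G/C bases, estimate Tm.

Counting bases: T=3, G=10, A=2, C=6
AT pairs contribute 5, GC pairs contribute 16.
Tm = 2×5 + 4×16 = 74°C

74°C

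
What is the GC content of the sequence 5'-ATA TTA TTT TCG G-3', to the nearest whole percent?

23%

Scanning the sequence gives A=3, T=7, C=1, G=2.
G+C = 2 + 1 = 3 out of 13 bases
%GC = 3/13 × 100 = 23.08% ≈ 23%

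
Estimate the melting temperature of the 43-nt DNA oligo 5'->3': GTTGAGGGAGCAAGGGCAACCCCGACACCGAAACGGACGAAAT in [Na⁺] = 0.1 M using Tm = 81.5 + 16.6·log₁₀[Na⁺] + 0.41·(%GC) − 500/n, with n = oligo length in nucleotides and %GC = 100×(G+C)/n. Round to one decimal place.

77.1°C

Length n = 43. Base counts: G=14, C=11, T=3, A=15
G+C = 25, so %GC = 25/43 × 100 = 58.14%
Salt term: 16.6 × (-1) = -16.6
GC term: 0.41 × 58.14 = 23.837; length term: −500/43 = −11.628
Tm = 81.5 + (-16.6) + 23.837 − 11.628 = 77.109 → 77.1°C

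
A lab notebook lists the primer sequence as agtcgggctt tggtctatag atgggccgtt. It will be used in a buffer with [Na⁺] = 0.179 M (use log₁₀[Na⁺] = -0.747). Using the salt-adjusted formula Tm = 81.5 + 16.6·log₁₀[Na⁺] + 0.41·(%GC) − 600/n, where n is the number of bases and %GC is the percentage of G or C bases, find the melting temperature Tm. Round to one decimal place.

71.0°C

Length n = 30. Scanning the sequence gives A=4, G=11, T=10, C=5.
G+C = 16, so %GC = 16/30 × 100 = 53.333%
Salt term: 16.6 × (-0.747) = -12.4
GC term: 0.41 × 53.333 = 21.867; length term: −600/30 = −20
Tm = 81.5 + (-12.4) + 21.867 − 20 = 70.967 → 71.0°C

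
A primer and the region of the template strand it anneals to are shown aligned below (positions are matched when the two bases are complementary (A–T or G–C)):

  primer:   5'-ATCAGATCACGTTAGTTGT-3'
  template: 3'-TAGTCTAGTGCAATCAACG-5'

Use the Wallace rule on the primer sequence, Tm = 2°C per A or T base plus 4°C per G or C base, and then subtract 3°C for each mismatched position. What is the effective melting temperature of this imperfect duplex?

49°C

Primer base counts: A=5, T=7, G=4, C=3 → A+T=12, G+C=7
Perfect-match Tm = 2(12) + 4(7) = 24 + 28 = 52°C
Mismatches (positions where the bases are not complementary): 1 (at position 19)
Effective Tm = 52 − 1×3 = 52 − 3 = 49°C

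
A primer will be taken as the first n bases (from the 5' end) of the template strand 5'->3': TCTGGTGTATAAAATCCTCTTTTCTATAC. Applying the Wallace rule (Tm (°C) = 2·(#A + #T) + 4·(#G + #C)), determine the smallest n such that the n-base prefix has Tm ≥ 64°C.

n = 24

First 23 bases: TCTGGTGTATAAAATCCTCTTTT → Tm = 60°C (< 64°C)
First 24 bases: TCTGGTGTATAAAATCCTCTTTTC → Tm = 64°C (≥ 64°C)
Since every base adds ≥2°C, Tm only increases with n, so the threshold is first crossed at n = 24.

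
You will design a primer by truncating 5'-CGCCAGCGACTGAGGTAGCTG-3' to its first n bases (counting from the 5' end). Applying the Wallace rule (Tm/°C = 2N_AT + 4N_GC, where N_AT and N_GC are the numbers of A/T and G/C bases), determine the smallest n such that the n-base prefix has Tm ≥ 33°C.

n = 10

First 9 bases: CGCCAGCGA → Tm = 32°C (< 33°C)
First 10 bases: CGCCAGCGAC → Tm = 36°C (≥ 33°C)
Since every base adds ≥2°C, Tm only increases with n, so the threshold is first crossed at n = 10.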